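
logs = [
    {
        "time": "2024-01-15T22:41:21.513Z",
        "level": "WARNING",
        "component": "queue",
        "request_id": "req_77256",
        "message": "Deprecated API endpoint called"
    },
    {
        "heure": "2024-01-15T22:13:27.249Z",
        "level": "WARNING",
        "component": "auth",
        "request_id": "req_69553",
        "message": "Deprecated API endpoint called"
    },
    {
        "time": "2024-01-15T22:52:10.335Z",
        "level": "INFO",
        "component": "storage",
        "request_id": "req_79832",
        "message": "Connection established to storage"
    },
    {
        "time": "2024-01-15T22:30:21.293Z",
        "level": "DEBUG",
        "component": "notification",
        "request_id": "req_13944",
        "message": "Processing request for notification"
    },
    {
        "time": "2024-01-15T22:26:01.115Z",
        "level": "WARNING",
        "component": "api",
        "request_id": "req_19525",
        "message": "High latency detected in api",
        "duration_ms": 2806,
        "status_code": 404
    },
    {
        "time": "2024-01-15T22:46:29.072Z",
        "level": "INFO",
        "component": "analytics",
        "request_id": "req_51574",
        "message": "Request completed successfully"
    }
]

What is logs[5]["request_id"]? "req_51574"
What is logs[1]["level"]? "WARNING"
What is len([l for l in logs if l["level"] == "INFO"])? 2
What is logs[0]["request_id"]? "req_77256"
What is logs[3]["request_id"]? "req_13944"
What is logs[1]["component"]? "auth"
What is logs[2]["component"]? "storage"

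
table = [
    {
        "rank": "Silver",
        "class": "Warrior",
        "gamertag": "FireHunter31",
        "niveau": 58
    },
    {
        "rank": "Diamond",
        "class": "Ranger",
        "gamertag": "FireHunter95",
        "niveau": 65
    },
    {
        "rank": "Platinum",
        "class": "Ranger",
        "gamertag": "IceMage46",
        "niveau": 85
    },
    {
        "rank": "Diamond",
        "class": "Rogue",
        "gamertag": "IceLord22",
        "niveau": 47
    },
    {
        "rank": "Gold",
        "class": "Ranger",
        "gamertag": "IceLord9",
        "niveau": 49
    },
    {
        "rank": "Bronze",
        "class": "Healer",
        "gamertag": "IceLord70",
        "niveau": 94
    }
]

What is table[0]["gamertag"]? "FireHunter31"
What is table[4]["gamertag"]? "IceLord9"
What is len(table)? 6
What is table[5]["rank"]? "Bronze"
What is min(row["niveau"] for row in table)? 47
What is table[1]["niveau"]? 65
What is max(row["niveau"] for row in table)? 94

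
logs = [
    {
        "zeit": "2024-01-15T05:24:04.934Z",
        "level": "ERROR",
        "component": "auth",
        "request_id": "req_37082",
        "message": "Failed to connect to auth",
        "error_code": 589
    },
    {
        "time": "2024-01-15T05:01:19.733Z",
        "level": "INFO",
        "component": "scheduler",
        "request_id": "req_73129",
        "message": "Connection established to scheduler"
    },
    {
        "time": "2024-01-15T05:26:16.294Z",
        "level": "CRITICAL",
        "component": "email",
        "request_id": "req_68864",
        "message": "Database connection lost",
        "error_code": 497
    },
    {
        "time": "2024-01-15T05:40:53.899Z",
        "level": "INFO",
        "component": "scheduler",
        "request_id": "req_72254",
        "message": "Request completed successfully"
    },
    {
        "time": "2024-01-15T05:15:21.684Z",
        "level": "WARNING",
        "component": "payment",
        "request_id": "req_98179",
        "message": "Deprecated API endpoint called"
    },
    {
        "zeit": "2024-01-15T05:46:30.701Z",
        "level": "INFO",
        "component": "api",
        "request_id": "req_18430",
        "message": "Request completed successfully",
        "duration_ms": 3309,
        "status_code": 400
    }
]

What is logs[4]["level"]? "WARNING"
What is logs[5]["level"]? "INFO"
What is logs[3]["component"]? "scheduler"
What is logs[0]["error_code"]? 589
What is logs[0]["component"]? "auth"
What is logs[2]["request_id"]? "req_68864"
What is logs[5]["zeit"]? "2024-01-15T05:46:30.701Z"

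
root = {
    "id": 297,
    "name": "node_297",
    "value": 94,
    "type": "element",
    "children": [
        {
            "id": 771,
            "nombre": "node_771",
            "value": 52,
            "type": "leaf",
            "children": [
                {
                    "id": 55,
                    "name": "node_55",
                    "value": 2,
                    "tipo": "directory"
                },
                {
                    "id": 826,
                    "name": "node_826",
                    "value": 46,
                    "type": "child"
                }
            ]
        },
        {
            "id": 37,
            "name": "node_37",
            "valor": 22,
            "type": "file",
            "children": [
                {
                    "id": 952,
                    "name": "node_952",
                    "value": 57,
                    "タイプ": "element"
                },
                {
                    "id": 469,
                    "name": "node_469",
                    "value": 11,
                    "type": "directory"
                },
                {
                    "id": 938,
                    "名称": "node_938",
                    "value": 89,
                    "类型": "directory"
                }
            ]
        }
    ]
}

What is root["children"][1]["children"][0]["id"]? 952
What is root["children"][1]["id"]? 37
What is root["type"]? "element"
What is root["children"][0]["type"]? "leaf"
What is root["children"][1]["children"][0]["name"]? "node_952"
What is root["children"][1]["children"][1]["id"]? 469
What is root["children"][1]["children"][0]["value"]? 57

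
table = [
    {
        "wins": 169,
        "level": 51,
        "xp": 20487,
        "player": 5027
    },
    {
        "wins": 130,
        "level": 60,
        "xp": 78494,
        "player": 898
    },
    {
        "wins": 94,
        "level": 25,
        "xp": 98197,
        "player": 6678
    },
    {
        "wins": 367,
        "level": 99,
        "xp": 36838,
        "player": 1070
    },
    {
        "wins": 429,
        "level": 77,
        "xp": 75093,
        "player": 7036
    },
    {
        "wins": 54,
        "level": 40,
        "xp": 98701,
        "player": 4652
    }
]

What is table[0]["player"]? 5027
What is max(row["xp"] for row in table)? 98701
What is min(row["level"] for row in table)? 25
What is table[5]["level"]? 40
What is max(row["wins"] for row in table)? 429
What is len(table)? 6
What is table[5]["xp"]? 98701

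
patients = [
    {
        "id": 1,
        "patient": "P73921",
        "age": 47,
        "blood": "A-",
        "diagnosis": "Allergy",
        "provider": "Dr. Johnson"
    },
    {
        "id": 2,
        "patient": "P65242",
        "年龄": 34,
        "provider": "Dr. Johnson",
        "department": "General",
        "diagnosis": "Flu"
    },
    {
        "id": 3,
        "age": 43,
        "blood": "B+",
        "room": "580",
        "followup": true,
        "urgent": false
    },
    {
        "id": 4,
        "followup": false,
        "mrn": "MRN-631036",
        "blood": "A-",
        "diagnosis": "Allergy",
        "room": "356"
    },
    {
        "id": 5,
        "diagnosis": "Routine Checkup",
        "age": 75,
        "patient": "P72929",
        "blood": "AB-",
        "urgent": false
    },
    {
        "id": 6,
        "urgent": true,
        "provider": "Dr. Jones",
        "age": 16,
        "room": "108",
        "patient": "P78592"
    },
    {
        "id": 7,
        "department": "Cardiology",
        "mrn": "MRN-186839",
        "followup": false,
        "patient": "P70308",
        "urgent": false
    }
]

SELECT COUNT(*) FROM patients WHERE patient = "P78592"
1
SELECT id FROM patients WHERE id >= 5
[5, 6, 7]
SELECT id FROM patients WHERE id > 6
[7]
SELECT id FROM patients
[1, 2, 3, 4, 5, 6, 7]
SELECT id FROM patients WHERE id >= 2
[2, 3, 4, 5, 6, 7]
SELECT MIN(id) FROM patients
1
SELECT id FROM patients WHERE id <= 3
[1, 2, 3]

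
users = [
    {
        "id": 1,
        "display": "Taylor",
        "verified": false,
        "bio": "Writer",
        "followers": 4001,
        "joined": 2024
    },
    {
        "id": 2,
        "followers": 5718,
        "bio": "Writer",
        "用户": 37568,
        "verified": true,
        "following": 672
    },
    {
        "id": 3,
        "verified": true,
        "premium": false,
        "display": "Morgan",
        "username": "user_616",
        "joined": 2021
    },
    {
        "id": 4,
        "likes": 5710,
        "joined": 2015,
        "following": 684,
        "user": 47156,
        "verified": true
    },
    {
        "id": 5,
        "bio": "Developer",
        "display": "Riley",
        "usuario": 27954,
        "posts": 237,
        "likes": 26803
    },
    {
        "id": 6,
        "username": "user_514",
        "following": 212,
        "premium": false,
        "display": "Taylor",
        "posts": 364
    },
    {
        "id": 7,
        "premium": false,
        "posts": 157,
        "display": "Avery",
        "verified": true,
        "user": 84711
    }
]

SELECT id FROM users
[1, 2, 3, 4, 5, 6, 7]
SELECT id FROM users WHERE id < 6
[1, 2, 3, 4, 5]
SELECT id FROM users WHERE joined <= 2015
[4]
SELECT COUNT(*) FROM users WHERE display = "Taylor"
2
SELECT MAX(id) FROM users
7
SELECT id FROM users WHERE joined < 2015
[]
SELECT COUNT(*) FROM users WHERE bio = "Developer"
1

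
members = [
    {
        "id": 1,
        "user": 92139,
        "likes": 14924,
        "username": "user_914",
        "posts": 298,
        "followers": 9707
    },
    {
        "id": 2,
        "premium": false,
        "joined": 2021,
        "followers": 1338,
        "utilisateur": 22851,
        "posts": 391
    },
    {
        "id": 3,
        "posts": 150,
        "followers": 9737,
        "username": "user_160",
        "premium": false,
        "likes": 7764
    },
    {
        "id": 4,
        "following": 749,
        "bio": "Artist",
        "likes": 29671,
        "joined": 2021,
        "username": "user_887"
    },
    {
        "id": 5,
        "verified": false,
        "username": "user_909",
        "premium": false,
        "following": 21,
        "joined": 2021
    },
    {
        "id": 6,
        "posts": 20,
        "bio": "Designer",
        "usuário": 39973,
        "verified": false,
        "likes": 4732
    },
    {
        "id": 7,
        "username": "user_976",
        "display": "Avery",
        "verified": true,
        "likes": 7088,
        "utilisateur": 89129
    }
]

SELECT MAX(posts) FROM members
391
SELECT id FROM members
[1, 2, 3, 4, 5, 6, 7]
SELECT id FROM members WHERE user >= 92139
[1]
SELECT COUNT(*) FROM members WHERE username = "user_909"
1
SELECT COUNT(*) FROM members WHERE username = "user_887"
1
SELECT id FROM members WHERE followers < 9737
[1, 2]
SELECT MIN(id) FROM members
1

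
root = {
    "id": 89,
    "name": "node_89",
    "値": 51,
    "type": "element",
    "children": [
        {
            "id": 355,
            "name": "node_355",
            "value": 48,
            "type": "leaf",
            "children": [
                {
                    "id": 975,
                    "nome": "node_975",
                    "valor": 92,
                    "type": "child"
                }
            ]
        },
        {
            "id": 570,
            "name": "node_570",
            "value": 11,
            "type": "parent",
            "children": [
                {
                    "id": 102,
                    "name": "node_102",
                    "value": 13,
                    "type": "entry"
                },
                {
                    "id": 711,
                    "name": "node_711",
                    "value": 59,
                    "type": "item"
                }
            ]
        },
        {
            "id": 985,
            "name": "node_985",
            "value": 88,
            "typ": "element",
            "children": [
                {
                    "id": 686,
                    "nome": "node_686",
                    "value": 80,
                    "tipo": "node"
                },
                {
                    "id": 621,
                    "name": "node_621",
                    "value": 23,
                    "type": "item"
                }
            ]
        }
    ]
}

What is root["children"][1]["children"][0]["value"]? 13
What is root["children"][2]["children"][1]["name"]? "node_621"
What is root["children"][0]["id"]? 355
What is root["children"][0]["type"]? "leaf"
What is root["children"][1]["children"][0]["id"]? 102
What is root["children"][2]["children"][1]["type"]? "item"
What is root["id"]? 89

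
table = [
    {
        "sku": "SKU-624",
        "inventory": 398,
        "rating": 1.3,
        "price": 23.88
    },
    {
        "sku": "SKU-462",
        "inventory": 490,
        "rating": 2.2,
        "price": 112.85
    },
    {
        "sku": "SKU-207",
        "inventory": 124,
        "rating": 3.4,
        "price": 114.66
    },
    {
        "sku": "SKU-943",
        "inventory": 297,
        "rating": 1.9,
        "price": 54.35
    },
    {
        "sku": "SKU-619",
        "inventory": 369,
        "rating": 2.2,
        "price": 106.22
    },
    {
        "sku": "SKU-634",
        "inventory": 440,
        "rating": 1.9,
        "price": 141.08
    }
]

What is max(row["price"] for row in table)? 141.08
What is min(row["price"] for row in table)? 23.88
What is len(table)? 6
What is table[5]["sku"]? "SKU-634"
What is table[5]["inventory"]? 440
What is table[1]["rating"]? 2.2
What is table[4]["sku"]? "SKU-619"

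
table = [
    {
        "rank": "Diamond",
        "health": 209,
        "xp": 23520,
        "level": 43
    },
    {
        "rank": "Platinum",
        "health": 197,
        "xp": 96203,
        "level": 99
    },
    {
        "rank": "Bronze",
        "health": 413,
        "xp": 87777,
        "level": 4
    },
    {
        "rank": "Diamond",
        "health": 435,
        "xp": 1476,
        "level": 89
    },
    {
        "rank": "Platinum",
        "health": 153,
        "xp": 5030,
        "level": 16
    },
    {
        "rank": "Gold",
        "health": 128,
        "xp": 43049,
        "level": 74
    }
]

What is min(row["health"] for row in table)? 128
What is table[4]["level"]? 16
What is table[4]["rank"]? "Platinum"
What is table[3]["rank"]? "Diamond"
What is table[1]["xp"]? 96203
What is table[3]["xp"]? 1476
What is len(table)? 6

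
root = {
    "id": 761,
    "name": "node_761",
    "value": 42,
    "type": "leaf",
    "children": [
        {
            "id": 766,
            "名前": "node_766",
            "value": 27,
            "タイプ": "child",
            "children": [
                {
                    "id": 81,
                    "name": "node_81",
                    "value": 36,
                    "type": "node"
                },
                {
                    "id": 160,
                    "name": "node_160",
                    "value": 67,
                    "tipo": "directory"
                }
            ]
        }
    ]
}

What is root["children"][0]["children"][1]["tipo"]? "directory"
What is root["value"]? 42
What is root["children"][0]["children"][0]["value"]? 36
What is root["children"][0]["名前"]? "node_766"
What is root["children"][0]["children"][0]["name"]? "node_81"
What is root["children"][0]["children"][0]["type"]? "node"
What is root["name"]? "node_761"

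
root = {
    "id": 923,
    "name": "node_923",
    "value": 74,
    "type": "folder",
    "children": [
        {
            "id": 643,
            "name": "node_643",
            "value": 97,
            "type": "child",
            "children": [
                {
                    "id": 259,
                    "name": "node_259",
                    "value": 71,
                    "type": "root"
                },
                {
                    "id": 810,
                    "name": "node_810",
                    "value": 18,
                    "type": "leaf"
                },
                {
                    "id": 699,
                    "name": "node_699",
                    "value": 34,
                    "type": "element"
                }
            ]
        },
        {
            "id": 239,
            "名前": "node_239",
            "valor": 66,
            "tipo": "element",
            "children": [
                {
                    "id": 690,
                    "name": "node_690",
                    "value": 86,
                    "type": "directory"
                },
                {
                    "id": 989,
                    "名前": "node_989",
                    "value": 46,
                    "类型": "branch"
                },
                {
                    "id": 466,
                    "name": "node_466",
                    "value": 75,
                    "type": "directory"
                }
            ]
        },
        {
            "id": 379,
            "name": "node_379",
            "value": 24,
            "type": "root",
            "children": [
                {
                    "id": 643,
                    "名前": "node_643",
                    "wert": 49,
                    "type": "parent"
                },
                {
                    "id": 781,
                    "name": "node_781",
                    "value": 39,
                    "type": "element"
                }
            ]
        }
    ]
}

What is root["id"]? 923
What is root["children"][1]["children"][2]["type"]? "directory"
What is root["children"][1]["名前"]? "node_239"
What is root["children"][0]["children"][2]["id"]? 699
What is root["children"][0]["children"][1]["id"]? 810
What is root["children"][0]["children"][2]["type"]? "element"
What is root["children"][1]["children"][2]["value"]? 75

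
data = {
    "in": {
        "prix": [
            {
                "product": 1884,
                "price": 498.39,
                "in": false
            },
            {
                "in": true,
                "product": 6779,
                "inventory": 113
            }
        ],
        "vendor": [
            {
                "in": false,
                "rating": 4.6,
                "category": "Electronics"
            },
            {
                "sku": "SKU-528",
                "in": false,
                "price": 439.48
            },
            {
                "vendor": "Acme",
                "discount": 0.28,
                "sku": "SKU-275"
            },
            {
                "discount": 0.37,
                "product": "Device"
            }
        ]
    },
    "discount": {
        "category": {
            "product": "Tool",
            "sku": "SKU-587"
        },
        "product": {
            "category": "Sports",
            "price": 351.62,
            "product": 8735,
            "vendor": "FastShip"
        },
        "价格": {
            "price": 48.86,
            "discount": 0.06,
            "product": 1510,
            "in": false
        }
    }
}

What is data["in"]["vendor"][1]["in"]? False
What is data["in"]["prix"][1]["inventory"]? 113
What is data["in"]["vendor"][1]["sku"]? "SKU-528"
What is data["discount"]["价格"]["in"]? False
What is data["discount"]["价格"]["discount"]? 0.06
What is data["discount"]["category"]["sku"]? "SKU-587"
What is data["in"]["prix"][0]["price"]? 498.39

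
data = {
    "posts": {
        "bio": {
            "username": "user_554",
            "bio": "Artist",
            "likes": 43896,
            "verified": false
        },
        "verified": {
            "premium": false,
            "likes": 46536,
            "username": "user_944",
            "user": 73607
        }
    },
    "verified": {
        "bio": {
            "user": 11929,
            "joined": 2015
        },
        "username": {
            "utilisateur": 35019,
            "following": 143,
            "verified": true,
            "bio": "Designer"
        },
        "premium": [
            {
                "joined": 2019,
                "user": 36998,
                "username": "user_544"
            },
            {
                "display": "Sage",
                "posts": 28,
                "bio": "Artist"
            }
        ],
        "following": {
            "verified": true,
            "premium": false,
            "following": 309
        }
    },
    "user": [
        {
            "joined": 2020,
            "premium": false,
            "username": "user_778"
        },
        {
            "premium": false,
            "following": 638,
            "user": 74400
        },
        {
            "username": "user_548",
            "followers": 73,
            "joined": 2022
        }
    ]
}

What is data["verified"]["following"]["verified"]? True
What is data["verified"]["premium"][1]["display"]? "Sage"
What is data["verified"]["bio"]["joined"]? 2015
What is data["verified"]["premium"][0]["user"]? 36998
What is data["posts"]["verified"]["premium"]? False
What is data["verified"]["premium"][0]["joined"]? 2019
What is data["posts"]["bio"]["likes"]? 43896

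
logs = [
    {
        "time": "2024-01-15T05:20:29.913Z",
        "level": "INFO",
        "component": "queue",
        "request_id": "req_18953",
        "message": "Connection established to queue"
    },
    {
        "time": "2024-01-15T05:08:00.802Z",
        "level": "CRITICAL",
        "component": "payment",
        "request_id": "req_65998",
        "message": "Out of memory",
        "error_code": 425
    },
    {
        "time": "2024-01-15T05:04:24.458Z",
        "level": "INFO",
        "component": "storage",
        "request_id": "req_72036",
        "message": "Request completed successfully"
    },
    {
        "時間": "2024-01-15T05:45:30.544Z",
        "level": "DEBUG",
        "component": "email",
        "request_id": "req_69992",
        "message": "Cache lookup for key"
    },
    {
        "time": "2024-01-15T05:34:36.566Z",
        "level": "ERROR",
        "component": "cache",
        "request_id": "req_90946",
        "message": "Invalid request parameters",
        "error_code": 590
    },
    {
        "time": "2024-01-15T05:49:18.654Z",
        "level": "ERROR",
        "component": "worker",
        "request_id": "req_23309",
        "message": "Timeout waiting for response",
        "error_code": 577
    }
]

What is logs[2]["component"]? "storage"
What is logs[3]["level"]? "DEBUG"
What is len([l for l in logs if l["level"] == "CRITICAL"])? 1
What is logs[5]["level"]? "ERROR"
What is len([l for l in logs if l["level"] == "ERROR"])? 2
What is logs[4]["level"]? "ERROR"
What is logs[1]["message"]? "Out of memory"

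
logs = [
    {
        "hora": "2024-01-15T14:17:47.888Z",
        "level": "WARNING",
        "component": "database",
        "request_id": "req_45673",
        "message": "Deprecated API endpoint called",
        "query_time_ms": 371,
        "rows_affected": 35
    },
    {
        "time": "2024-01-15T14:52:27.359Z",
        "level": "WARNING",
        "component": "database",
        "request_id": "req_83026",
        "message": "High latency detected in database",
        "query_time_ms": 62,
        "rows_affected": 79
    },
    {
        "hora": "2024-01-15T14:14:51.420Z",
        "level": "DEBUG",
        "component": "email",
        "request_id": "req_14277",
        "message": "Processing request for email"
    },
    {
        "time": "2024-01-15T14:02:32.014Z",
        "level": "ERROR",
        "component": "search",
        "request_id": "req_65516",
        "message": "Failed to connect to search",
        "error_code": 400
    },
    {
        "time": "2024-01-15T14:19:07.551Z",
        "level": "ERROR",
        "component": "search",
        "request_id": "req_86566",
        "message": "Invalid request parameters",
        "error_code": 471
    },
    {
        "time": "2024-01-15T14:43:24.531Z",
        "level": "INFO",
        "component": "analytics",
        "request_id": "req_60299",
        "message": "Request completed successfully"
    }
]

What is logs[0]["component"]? "database"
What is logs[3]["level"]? "ERROR"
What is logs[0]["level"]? "WARNING"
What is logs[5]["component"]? "analytics"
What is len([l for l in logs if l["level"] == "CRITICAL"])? 0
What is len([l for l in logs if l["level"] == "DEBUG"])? 1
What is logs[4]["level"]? "ERROR"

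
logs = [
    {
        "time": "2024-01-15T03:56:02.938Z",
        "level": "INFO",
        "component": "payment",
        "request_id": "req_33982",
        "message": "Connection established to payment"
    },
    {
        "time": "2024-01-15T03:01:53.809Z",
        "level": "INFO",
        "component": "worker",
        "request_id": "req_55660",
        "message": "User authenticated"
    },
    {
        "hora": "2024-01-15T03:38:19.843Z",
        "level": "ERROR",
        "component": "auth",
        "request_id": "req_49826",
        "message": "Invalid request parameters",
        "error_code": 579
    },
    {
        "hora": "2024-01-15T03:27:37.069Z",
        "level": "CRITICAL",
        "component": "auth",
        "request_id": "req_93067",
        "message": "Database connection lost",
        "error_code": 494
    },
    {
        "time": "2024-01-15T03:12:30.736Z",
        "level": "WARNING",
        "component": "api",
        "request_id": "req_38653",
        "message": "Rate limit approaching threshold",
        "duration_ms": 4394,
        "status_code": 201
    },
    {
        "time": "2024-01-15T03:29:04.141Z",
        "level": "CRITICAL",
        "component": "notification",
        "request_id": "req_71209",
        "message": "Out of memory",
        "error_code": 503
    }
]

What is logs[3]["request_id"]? "req_93067"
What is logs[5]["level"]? "CRITICAL"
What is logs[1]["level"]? "INFO"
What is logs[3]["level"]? "CRITICAL"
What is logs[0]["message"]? "Connection established to payment"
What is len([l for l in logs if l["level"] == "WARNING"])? 1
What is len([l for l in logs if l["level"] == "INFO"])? 2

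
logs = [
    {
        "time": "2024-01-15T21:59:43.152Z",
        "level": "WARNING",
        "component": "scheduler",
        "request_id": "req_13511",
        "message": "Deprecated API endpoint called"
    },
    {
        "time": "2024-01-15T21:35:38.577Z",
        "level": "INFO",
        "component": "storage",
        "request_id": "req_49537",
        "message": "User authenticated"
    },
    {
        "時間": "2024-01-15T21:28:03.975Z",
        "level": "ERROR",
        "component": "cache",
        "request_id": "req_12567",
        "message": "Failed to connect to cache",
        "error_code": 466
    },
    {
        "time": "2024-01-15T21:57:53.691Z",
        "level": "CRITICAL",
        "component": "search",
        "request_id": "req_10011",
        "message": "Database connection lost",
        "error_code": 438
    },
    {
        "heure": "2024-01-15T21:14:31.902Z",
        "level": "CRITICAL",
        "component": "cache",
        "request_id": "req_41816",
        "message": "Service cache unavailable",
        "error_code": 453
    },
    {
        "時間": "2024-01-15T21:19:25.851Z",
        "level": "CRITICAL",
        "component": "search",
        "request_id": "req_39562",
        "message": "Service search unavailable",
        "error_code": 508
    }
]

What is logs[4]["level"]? "CRITICAL"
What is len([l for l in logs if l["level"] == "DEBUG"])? 0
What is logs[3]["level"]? "CRITICAL"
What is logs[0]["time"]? "2024-01-15T21:59:43.152Z"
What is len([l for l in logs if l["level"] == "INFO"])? 1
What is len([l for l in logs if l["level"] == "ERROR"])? 1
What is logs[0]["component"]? "scheduler"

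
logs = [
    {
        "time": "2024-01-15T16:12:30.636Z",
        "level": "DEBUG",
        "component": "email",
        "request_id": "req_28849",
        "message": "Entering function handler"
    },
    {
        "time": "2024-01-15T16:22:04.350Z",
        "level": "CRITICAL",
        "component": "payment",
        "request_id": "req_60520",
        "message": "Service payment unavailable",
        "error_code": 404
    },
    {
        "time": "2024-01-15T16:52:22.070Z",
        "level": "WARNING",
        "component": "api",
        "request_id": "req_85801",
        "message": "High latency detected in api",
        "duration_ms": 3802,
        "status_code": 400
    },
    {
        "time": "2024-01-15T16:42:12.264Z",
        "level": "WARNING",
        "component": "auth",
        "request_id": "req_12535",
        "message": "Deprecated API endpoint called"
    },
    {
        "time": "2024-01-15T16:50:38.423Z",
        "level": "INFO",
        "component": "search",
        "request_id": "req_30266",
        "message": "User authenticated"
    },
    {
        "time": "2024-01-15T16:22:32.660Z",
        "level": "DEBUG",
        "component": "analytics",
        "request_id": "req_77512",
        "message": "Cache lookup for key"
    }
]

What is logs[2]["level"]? "WARNING"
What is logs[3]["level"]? "WARNING"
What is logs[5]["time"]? "2024-01-15T16:22:32.660Z"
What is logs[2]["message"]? "High latency detected in api"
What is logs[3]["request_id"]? "req_12535"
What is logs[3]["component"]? "auth"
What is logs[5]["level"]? "DEBUG"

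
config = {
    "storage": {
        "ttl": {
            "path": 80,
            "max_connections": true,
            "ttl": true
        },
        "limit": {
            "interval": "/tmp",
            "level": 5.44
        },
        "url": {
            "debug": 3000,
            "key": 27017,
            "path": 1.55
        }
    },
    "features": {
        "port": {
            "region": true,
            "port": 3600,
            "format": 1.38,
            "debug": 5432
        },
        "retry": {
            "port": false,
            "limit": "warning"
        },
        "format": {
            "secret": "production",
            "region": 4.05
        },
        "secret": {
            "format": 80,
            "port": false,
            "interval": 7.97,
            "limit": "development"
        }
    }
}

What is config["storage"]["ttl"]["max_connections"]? True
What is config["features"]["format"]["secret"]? "production"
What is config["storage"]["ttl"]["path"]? 80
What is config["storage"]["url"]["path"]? 1.55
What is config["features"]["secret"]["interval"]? 7.97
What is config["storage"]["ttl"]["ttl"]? True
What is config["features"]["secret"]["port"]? False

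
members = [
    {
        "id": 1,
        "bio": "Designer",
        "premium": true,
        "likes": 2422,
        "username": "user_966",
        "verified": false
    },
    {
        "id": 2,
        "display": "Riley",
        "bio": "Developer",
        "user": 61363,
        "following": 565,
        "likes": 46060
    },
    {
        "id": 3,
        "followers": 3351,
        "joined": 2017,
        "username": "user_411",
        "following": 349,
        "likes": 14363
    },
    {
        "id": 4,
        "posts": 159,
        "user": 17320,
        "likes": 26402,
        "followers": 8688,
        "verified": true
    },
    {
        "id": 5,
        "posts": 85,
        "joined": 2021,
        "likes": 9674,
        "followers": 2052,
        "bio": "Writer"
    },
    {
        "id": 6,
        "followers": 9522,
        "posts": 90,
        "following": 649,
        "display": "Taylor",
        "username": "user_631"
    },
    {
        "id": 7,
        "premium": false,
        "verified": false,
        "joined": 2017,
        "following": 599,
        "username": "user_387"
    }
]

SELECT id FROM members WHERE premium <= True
[1, 7]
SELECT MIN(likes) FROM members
2422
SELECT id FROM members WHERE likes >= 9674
[2, 3, 4, 5]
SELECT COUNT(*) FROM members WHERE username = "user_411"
1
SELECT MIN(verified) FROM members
False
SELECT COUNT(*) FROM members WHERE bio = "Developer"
1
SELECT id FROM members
[1, 2, 3, 4, 5, 6, 7]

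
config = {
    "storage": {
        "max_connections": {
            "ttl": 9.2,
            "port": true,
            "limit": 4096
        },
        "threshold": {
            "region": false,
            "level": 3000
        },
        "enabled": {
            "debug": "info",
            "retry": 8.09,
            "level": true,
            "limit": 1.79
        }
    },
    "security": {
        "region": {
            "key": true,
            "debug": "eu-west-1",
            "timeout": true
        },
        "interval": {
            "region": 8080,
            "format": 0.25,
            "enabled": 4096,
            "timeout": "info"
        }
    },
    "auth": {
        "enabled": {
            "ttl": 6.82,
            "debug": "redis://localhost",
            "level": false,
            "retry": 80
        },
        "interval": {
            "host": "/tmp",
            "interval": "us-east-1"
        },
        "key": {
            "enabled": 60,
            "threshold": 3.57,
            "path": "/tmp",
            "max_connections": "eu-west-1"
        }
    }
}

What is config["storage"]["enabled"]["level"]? True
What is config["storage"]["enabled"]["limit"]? 1.79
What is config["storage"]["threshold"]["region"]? False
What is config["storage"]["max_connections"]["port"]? True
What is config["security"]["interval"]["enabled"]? 4096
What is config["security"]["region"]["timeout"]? True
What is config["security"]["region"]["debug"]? "eu-west-1"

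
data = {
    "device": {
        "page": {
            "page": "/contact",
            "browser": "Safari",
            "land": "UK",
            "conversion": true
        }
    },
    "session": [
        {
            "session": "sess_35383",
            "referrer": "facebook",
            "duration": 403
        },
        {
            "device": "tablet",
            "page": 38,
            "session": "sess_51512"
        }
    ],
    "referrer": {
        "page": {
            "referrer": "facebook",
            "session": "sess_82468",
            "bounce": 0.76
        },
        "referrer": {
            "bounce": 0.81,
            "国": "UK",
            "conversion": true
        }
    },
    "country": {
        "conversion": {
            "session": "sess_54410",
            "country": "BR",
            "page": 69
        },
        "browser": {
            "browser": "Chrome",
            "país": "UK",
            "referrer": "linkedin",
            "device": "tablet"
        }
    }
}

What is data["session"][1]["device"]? "tablet"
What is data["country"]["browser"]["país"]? "UK"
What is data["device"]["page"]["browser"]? "Safari"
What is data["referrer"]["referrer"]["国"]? "UK"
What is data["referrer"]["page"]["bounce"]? 0.76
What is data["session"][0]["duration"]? 403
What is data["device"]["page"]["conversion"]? True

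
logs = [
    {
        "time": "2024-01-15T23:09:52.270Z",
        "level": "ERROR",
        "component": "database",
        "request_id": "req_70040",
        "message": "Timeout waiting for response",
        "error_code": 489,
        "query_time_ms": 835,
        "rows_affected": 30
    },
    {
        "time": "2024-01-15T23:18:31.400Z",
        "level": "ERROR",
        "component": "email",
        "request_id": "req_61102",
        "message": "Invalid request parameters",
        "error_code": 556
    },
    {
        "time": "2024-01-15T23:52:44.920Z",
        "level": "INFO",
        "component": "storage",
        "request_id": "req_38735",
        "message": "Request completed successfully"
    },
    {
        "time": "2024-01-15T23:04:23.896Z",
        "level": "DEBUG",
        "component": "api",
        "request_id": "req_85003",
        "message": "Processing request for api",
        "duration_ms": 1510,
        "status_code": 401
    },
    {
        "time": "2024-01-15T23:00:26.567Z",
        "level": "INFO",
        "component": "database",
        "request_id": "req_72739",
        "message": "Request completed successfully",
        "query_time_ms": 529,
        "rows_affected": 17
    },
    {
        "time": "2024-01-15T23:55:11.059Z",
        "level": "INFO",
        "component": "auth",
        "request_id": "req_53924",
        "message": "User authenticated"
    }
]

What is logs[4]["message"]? "Request completed successfully"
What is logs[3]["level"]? "DEBUG"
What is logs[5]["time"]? "2024-01-15T23:55:11.059Z"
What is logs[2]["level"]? "INFO"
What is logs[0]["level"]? "ERROR"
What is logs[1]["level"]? "ERROR"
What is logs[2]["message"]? "Request completed successfully"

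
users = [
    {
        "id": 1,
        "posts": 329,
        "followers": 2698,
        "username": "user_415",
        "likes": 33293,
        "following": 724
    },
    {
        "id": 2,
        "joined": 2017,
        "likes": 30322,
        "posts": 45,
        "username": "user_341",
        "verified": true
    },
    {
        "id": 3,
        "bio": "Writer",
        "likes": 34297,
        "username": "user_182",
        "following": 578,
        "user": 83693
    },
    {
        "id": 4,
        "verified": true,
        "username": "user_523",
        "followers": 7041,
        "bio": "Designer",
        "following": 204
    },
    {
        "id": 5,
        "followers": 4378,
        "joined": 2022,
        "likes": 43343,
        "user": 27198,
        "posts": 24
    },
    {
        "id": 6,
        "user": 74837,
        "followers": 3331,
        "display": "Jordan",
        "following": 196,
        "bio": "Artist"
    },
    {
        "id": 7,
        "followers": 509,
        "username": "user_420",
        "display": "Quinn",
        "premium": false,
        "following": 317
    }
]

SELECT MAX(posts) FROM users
329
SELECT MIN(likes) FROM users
30322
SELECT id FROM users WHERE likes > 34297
[5]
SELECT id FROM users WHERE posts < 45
[5]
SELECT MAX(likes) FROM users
43343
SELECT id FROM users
[1, 2, 3, 4, 5, 6, 7]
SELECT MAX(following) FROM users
724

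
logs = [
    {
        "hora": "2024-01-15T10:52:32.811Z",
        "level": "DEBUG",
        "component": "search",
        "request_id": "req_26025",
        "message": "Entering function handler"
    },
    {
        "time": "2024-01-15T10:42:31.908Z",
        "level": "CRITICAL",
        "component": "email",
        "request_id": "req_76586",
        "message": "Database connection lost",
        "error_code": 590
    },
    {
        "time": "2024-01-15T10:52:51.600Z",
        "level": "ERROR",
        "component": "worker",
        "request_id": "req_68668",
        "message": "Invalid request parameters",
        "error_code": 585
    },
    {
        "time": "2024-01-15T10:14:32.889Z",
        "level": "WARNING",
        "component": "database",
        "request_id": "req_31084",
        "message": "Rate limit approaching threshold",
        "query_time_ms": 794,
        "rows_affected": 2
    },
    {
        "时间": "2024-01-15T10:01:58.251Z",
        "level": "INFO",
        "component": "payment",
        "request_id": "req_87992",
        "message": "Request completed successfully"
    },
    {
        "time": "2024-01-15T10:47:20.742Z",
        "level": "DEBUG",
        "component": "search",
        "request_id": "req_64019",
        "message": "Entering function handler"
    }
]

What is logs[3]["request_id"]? "req_31084"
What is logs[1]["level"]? "CRITICAL"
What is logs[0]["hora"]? "2024-01-15T10:52:32.811Z"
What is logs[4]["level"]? "INFO"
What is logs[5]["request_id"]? "req_64019"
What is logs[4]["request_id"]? "req_87992"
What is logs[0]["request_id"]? "req_26025"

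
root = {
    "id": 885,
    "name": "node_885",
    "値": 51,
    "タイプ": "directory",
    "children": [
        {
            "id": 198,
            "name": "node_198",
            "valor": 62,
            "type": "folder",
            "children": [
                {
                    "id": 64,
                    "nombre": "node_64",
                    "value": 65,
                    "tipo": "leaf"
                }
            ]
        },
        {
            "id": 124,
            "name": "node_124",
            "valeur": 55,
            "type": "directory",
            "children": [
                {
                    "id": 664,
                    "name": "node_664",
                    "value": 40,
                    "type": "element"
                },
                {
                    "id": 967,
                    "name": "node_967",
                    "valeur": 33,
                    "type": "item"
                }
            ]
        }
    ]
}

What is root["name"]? "node_885"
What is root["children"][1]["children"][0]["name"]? "node_664"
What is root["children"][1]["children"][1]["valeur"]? 33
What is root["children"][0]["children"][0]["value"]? 65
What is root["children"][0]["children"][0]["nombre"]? "node_64"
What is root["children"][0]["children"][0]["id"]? 64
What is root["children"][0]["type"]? "folder"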